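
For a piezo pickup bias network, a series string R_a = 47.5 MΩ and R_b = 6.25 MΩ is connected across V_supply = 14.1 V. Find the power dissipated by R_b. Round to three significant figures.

The common current is I = 14.1/53.75 = 0.2623 µA.
P = I²R = 0.06881 × 6.25 = 0.4301 µW.

P ≈ 0.430 µW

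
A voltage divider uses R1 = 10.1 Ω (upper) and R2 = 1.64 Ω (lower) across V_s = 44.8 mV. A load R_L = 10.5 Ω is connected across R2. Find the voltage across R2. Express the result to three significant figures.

V_out ≈ 5.52 mV

R2 ‖ R_L = (1.64 × 10.5)/(1.64 + 10.5) = 1.418 Ω.
Then V_out = V_s · R2'/(R1 + R2') = 44.8 × 1.418/11.52 = 5.517 mV.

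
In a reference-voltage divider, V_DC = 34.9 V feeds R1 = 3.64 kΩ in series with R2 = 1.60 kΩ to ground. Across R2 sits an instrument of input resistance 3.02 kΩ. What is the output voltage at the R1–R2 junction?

First combine the lower leg with the load: R2 ‖ R_L = 1.046 kΩ.
Now apply the divider: V_out = 34.9 × 0.2232 = 7.790 V.

V_out ≈ 7.79 V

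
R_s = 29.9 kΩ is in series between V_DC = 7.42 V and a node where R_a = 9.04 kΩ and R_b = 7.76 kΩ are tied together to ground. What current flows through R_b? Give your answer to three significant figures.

Parallel bank: R_p = 1/(1/9.04 + 1/7.76) = 4.176 kΩ.
Node voltage V_A = V_DC · R_p/(R_s + R_p) = 7.42 × 0.1225 = 0.9092 V.
Branch current I = V_A/R_b = 0.9092/7.76 = 0.1172 mA.
(Check via current divider: I_total = 0.2178 mA; share G_k/ΣG = 0.5381 → same result.)

I ≈ 0.117 mA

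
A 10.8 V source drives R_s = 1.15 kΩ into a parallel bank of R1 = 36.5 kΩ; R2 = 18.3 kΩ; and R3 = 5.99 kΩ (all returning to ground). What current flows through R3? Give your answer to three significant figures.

I ≈ 1.40 mA

Combine the parallel branches: R_p = (1/36.5 + 1/18.3 + 1/5.99)⁻¹ = 4.016 kΩ.
V_A by voltage divider: V_A = 10.8 × 4.016/(1.15 + 4.016) = 8.396 V.
Branch current I = V_A/R3 = 8.396/5.99 = 1.402 mA.
(Check via current divider: I_total = 2.090 mA; share G_k/ΣG = 0.6705 → same result.)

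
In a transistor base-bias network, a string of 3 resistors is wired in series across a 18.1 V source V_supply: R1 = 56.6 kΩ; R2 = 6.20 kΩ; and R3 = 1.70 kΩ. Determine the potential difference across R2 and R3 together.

Total series resistance ΣR = 56.6 + 6.20 + 1.70 = 64.50 kΩ.
R_{R2..R3} = 6.20 + 1.70 = 7.900 kΩ.
V = V_supply · R/ΣR = 18.1 × 0.1225 = 2.217 V.

V ≈ 2.22 V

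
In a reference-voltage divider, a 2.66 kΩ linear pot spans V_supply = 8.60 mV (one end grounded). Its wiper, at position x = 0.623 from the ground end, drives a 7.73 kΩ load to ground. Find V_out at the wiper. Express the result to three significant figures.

V_out ≈ 4.96 mV

The pot divides into 1.003 kΩ above the wiper and 1.657 kΩ below.
Lower segment in parallel with the load: 1.657 ‖ 7.73 = 1.365 kΩ.
V_out = 8.60 × 1.365/(1.003 + 1.365) = 4.957 mV.
(Unloaded: V_out = x·V_supply = 5.36 mV.)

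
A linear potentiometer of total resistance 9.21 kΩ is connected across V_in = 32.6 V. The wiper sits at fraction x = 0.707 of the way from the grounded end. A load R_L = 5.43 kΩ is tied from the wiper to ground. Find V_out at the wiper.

V_out ≈ 17.1 V

Split the track: R_lower = x·R_p = 6.511 kΩ, R_upper = (1−x)·R_p = 2.699 kΩ.
(x·R_p) ‖ R_L = 2.961 kΩ.
Loaded-divider output: V_out = 32.6 × 0.5232 = 17.06 V.
(Unloaded: V_out = x·V_in = 23.0 V.)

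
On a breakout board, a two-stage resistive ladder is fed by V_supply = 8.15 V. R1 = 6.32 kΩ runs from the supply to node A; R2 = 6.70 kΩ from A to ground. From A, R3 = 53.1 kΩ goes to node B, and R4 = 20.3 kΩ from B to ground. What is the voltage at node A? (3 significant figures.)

V_A ≈ 4.02 V

Node A sees R2 in parallel with the series input of stage 2, R3 + R4 = 73.40 kΩ.
Effective lower resistance at A: R2 ‖ 73.40 = 6.140 kΩ.
So V_A = 8.15 × 0.4928 = 4.016 V.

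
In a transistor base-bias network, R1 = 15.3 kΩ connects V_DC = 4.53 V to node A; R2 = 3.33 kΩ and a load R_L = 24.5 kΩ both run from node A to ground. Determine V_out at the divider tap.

V_out ≈ 0.728 V

R2 ‖ R_L = (3.33 × 24.5)/(3.33 + 24.5) = 2.932 kΩ.
Now apply the divider: V_out = 4.53 × 0.1608 = 0.7284 V.
(Unloaded it would be 0.810 V; the load pulls it down.)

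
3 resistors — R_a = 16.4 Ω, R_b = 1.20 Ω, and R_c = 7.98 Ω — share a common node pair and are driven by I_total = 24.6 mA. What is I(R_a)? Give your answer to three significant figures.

ΣG = 1/16.4 + 1/1.20 + 1/7.98 = 1.020.
R_a takes the fraction G_k/ΣG = 0.06098/1.020 = 0.05980, so I = 24.6 × 0.05980 = 1.471 mA.

I ≈ 1.47 mA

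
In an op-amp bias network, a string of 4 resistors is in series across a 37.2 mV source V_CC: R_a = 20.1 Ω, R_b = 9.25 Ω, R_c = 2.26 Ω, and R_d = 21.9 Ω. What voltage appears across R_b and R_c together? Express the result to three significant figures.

Total series resistance ΣR = 20.1 + 9.25 + 2.26 + 21.9 = 53.51 Ω.
R_{R_b..R_c} = 9.25 + 2.26 = 11.51 Ω.
V = V_CC · R/ΣR = 37.2 × 0.2151 = 8.002 mV.

V ≈ 8.00 mV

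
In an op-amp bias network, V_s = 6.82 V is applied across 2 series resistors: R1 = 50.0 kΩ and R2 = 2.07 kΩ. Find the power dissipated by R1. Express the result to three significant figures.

ΣR = 52.07 kΩ → I = 6.82/52.07 = 0.1310 mA.
V(R1) = I·R = 6.549 V; P = V·I = 6.549 × 0.1310 = 0.8578 mW.

P ≈ 0.858 mW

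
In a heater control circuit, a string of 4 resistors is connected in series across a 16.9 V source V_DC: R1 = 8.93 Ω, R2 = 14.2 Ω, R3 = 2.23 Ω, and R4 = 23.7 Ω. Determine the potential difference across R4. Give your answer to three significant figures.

V ≈ 8.16 V

Total series resistance ΣR = 8.93 + 14.2 + 2.23 + 23.7 = 49.06 Ω.
V = V_DC · R/ΣR = 16.9 × 0.4831 = 8.164 V.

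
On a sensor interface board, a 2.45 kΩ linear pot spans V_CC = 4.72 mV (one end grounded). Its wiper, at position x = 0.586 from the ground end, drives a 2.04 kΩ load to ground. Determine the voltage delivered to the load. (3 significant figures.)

V_out ≈ 2.14 mV

Split the track: R_lower = x·R_p = 1.436 kΩ, R_upper = (1−x)·R_p = 1.014 kΩ.
R_L loads the lower segment: effective lower R = 0.8427 kΩ.
V_out = 4.72 × 0.8427/(1.014 + 0.8427) = 2.142 mV.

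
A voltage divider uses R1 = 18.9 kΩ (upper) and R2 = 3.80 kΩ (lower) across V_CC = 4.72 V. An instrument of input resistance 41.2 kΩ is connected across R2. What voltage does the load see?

First combine the lower leg with the load: R2 ‖ R_L = 3.479 kΩ.
Now apply the divider: V_out = 4.72 × 0.1555 = 0.7338 V.
(Unloaded it would be 0.790 V; the load pulls it down.)

V_out ≈ 0.734 V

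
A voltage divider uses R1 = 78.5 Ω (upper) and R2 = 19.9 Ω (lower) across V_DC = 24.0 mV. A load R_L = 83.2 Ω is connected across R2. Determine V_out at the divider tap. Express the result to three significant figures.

The load sits in parallel with R2, giving an effective lower resistance R2' = R2·R_L/(R2+R_L) = 16.06 Ω.
Then V_out = V_DC · R2'/(R1 + R2') = 24.0 × 16.06/94.56 = 4.076 mV.
(Unloaded it would be 4.85 mV; the load pulls it down.)

V_out ≈ 4.08 mV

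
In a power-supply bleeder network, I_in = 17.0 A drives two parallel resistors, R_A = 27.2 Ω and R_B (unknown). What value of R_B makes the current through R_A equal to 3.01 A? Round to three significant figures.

In a two-way split, I_A/I_in = R_B/(R_A + R_B).
With f = 0.1771, R_B = R_A · f/(1−f) = 27.2 × 0.2152 = 5.852 Ω.

R_B ≈ 5.85 Ω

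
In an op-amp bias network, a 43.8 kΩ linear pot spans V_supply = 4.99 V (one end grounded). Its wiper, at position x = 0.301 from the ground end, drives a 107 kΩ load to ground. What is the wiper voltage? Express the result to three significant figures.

Split the track: R_lower = x·R_p = 13.18 kΩ, R_upper = (1−x)·R_p = 30.62 kΩ.
Lower segment in parallel with the load: 13.18 ‖ 107 = 11.74 kΩ.
Then V_out = V_supply · 11.74/(30.62 + 11.74) = 1.383 V.

V_out ≈ 1.38 V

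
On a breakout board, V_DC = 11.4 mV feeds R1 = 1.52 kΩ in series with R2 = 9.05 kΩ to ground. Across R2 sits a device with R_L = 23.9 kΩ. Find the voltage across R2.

The load sits in parallel with R2, giving an effective lower resistance R2' = R2·R_L/(R2+R_L) = 6.564 kΩ.
Then V_out = V_DC · R2'/(R1 + R2') = 11.4 × 6.564/8.084 = 9.257 mV.

V_out ≈ 9.26 mV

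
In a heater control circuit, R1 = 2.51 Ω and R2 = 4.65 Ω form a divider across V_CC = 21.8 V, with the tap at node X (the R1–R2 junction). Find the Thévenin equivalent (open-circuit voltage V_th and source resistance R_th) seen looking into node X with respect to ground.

With X open, the divider is unloaded: V_th = 21.8 × 4.65/7.160 = 14.16 V.
With V_CC suppressed (replaced by a short), R_th = R1 ‖ R2 = (2.510 × 4.65)/(2.510 + 4.65) = 1.630 Ω.

V_th ≈ 14.2 V, R_th ≈ 1.63 Ω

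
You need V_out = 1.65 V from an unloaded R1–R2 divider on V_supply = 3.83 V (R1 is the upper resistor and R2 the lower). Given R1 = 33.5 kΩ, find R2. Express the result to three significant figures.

Required fraction k = V_out/V_supply = 0.4308.
Rearranging, R2 = R1·k/(1−k) = 33.5 × 0.7569 = 25.36 kΩ.

R2 ≈ 25.4 kΩ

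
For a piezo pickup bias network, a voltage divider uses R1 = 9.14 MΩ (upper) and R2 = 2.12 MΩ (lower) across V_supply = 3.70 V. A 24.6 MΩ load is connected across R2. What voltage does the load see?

R2 ‖ R_L = (2.12 × 24.6)/(2.12 + 24.6) = 1.952 MΩ.
Now apply the divider: V_out = 3.70 × 0.1760 = 0.6511 V.
(Unloaded it would be 0.697 V; the load pulls it down.)

V_out ≈ 0.651 V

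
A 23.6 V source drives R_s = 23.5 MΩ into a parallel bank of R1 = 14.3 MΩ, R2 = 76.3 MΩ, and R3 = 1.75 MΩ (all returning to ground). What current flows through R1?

I ≈ 0.101 µA

Combine the parallel branches: R_p = (1/14.3 + 1/76.3 + 1/1.75)⁻¹ = 1.528 MΩ.
V_A by voltage divider: V_A = 23.6 × 1.528/(23.5 + 1.528) = 1.441 V.
I(R1) = V_A / R1 = 1.441/14.3 = 0.1008 µA.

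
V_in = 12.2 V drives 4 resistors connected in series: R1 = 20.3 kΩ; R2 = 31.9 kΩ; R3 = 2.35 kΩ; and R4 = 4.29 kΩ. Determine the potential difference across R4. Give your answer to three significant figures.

ΣR = 20.3 + 31.9 + 2.35 + 4.29 = 58.84 kΩ.
V = V_in · R/ΣR = 12.2 × 0.07291 = 0.8895 V.

V ≈ 0.889 V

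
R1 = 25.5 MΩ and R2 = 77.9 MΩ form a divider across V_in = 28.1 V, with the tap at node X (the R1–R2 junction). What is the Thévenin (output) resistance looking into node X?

Zeroing V_in shorts the top of R1 to ground, so R_th = R1 ‖ R2 = 19.21 MΩ.

R_th ≈ 19.2 MΩ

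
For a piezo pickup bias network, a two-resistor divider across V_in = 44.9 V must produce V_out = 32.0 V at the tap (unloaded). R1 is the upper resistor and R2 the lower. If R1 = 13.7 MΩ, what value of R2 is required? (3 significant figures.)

Required fraction k = V_out/V_in = 0.7127.
Rearranging, R2 = R1·k/(1−k) = 13.7 × 2.481 = 33.98 MΩ.

R2 ≈ 34.0 MΩ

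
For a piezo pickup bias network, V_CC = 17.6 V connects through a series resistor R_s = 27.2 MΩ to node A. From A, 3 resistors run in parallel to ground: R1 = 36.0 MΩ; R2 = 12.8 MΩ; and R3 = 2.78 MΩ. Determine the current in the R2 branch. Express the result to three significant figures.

Combine the parallel branches: R_p = (1/36.0 + 1/12.8 + 1/2.78)⁻¹ = 2.148 MΩ.
Node voltage V_A = V_CC · R_p/(R_s + R_p) = 17.6 × 0.07318 = 1.288 V.
I(R2) = V_A / R2 = 1.288/12.8 = 0.1006 µA.
(Check via current divider: I_total = 0.5997 µA; share G_k/ΣG = 0.1678 → same result.)

I ≈ 0.101 µA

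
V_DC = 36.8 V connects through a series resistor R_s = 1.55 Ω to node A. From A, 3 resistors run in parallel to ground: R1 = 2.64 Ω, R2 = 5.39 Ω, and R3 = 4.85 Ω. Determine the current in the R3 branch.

Combine the parallel branches: R_p = (1/2.64 + 1/5.39 + 1/4.85)⁻¹ = 1.298 Ω.
V_A by voltage divider: V_A = 36.8 × 1.298/(1.55 + 1.298) = 16.77 V.
Branch current I = V_A/R3 = 16.77/4.85 = 3.458 A.

I ≈ 3.46 A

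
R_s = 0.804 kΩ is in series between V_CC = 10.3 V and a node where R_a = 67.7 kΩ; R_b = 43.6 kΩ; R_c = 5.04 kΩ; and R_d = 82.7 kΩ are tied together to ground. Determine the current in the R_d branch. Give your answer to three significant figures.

I ≈ 0.104 mA

Combine the parallel branches: R_p = (1/67.7 + 1/43.6 + 1/5.04 + 1/82.7)⁻¹ = 4.029 kΩ.
V_A by voltage divider: V_A = 10.3 × 4.029/(0.804 + 4.029) = 8.586 V.
Branch current I = V_A/R_d = 8.586/82.7 = 0.1038 mA.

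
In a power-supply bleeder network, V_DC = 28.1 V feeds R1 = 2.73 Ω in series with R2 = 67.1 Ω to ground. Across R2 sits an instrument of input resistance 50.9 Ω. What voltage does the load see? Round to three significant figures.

R2 ‖ R_L = (67.1 × 50.9)/(67.1 + 50.9) = 28.94 Ω.
Now apply the divider: V_out = 28.1 × 0.9138 = 25.68 V.

V_out ≈ 25.7 V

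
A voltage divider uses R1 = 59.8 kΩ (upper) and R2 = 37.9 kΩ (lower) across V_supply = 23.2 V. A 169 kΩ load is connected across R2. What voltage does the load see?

V_out ≈ 7.91 V

R2 ‖ R_L = (37.9 × 169)/(37.9 + 169) = 30.96 kΩ.
Voltage divider with the loaded lower leg: V_out = 23.2 × 30.96/(59.8 + 30.96) = 23.2 × 0.3411 = 7.914 V.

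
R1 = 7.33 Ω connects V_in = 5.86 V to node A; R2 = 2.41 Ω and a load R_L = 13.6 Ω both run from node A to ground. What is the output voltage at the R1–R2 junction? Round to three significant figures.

R2 ‖ R_L = (2.41 × 13.6)/(2.41 + 13.6) = 2.047 Ω.
Then V_out = V_in · R2'/(R1 + R2') = 5.86 × 2.047/9.377 = 1.279 V.

V_out ≈ 1.28 V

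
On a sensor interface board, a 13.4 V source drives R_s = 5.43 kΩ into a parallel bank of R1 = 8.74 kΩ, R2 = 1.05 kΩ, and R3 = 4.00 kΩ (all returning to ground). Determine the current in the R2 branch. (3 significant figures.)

I ≈ 1.57 mA

Equivalent of the parallel group: R_p = 0.7594 kΩ.
V_A = 13.4 × 0.7594/6.189 = 1.644 V.
Branch current I = V_A/R2 = 1.644/1.05 = 1.566 mA.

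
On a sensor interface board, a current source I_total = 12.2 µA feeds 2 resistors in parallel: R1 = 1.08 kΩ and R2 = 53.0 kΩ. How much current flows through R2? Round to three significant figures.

I ≈ 0.244 µA

For two parallel branches, I_k = I_total · (other R)/(sum of R).
So I = 12.2 × 1.08/54.08 = 0.2436 µA.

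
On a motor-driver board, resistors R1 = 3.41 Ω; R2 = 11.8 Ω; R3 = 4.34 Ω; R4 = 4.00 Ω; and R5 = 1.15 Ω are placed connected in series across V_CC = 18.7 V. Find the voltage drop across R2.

V ≈ 8.93 V

Total series resistance ΣR = 3.41 + 11.8 + 4.34 + 4.00 + 1.15 = 24.70 Ω.
V = V_CC · R/ΣR = 18.7 × 0.4777 = 8.934 V.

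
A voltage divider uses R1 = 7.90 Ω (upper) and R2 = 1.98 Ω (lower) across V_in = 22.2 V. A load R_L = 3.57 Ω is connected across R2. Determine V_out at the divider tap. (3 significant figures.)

The load sits in parallel with R2, giving an effective lower resistance R2' = R2·R_L/(R2+R_L) = 1.274 Ω.
Now apply the divider: V_out = 22.2 × 0.1388 = 3.082 V.

V_out ≈ 3.08 V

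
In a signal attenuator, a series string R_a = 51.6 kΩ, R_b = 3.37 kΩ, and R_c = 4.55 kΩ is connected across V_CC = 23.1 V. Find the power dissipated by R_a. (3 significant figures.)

ΣR = 59.52 kΩ → I = 23.1/59.52 = 0.3881 mA.
P = I²R = 0.1506 × 51.6 = 7.772 mW.

P ≈ 7.77 mW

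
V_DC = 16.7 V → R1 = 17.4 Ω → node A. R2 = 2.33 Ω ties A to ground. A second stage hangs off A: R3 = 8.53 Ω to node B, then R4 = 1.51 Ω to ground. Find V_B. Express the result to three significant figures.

The second stage (R3 + R4 = 10.04 Ω) loads node A in parallel with R2.
Effective lower resistance at A: R2 ‖ 10.04 = 1.891 Ω.
First divider: V_A = V_DC · 1.891/(17.4 + 1.891) = 1.637 V.
Stage 2 is unloaded, so V_B = V_A · R4/(R3+R4) = 1.637 × 1.51/10.04 = 0.2462 V.

V_B ≈ 0.246 V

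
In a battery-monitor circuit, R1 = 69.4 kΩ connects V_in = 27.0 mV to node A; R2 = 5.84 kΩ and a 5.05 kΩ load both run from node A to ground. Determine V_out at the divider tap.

First combine the lower leg with the load: R2 ‖ R_L = 2.708 kΩ.
Then V_out = V_in · R2'/(R1 + R2') = 27.0 × 2.708/72.11 = 1.014 mV.
(Unloaded it would be 2.10 mV; the load pulls it down.)

V_out ≈ 1.01 mV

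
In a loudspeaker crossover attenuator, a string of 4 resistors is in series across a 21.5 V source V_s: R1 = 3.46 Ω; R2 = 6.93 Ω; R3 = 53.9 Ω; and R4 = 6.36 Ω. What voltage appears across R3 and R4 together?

Total series resistance ΣR = 3.46 + 6.93 + 53.9 + 6.36 = 70.65 Ω.
R_{R3..R4} = 53.9 + 6.36 = 60.26 Ω.
Voltage divider: V = V_s · (60.26 / 70.65) = 21.5 × 0.8529 = 18.34 V.

V ≈ 18.3 V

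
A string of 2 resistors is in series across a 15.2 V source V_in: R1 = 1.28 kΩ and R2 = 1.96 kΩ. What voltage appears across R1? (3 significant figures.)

V ≈ 6.00 V

ΣR = 1.28 + 1.96 = 3.240 kΩ.
V = V_in · R/ΣR = 15.2 × 0.3951 = 6.005 V.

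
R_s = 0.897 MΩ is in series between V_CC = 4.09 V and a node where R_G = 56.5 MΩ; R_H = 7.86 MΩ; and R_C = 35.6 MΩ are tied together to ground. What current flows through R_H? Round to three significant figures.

Combine the parallel branches: R_p = (1/56.5 + 1/7.86 + 1/35.6)⁻¹ = 5.780 MΩ.
Node voltage V_A = V_CC · R_p/(R_s + R_p) = 4.09 × 0.8657 = 3.541 V.
I(R_H) = V_A / R_H = 3.541/7.86 = 0.4504 µA.

I ≈ 0.450 µA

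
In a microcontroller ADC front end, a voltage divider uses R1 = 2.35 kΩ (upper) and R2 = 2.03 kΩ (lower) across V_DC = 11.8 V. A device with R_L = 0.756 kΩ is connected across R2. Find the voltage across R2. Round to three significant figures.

V_out ≈ 2.24 V

R2 ‖ R_L = (2.03 × 0.756)/(2.03 + 0.756) = 0.5509 kΩ.
Then V_out = V_DC · R2'/(R1 + R2') = 11.8 × 0.5509/2.901 = 2.241 V.
(Unloaded it would be 5.47 V; the load pulls it down.)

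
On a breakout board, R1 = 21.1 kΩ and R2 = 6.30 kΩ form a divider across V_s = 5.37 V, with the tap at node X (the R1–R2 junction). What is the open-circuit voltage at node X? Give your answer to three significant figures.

V_th ≈ 1.23 V

V_th is the unloaded tap voltage: V_s · R2/(R1+R2) = 5.37 × 0.2299 = 1.235 V.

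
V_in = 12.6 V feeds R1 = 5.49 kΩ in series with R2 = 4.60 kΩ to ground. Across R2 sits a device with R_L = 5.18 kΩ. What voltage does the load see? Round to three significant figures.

First combine the lower leg with the load: R2 ‖ R_L = 2.436 kΩ.
Then V_out = V_in · R2'/(R1 + R2') = 12.6 × 2.436/7.926 = 3.873 V.
(Unloaded it would be 5.74 V; the load pulls it down.)

V_out ≈ 3.87 V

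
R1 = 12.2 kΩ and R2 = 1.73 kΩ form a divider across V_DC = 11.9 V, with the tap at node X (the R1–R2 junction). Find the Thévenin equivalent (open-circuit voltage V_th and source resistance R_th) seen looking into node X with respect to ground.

V_th ≈ 1.48 V, R_th ≈ 1.52 kΩ

Open-circuit (no load on X): V_th = V_DC · R2/(R1 + R2) = 11.9 × 1.73/(12.20 + 1.73) = 1.478 V.
With V_DC suppressed (replaced by a short), R_th = R1 ‖ R2 = (12.20 × 1.73)/(12.20 + 1.73) = 1.515 kΩ.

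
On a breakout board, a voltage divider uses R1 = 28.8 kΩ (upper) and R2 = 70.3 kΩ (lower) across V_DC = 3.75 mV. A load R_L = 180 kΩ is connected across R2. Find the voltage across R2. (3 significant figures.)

The load sits in parallel with R2, giving an effective lower resistance R2' = R2·R_L/(R2+R_L) = 50.56 kΩ.
Then V_out = V_DC · R2'/(R1 + R2') = 3.75 × 50.56/79.36 = 2.389 mV.
(Unloaded it would be 2.66 mV; the load pulls it down.)

V_out ≈ 2.39 mV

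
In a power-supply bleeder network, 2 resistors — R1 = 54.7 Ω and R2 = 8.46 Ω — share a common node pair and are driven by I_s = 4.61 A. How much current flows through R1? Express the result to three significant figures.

I ≈ 0.617 A

Two-branch current divider: I_k = I_s · R_other/(R_1 + R_2).
So I = 4.61 × 8.46/63.16 = 0.6175 A.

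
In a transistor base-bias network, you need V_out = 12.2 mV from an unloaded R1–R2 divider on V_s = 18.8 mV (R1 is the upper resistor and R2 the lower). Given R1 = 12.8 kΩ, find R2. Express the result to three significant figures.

The divider ratio is R2/(R1+R2) = 12.2/18.8 = 0.6489.
Rearranging, R2 = R1·k/(1−k) = 12.8 × 1.848 = 23.66 kΩ.

R2 ≈ 23.7 kΩ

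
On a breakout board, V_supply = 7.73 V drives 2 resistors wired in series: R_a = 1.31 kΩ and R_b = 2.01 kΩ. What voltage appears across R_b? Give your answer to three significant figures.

V ≈ 4.68 V

Total series resistance ΣR = 1.31 + 2.01 = 3.320 kΩ.
By the voltage-divider rule, V = 7.73 × 2.010/3.320 = 4.680 V.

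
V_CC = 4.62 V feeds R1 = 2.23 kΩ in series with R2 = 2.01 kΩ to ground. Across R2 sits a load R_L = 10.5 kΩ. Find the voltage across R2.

First combine the lower leg with the load: R2 ‖ R_L = 1.687 kΩ.
Then V_out = V_CC · R2'/(R1 + R2') = 4.62 × 1.687/3.917 = 1.990 V.

V_out ≈ 1.99 V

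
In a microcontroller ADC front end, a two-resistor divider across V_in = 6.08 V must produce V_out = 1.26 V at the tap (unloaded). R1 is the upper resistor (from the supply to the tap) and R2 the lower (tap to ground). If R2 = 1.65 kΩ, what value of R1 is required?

R1 ≈ 6.31 kΩ

The divider ratio is R2/(R1+R2) = 1.26/6.08 = 0.2072.
R1 = R2·(1/k − 1) = 1.65 × 3.825 = 6.312 kΩ.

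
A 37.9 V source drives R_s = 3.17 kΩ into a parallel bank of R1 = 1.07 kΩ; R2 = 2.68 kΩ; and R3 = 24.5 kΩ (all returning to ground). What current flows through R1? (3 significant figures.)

I ≈ 6.72 mA

Parallel bank: R_p = 1/(1/1.07 + 1/2.68 + 1/24.5) = 0.7415 kΩ.
V_A by voltage divider: V_A = 37.9 × 0.7415/(3.17 + 0.7415) = 7.185 V.
I(R1) = V_A / R1 = 7.185/1.07 = 6.715 mA.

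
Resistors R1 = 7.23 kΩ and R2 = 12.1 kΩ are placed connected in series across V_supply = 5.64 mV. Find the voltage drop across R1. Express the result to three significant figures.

Total series resistance ΣR = 7.23 + 12.1 = 19.33 kΩ.
V = V_supply · R/ΣR = 5.64 × 0.3740 = 2.110 mV.

V ≈ 2.11 mV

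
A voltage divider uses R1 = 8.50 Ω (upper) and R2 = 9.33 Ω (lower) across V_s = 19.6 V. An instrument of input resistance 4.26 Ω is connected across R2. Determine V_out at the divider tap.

The load sits in parallel with R2, giving an effective lower resistance R2' = R2·R_L/(R2+R_L) = 2.925 Ω.
Then V_out = V_s · R2'/(R1 + R2') = 19.6 × 2.925/11.42 = 5.017 V.
(Unloaded it would be 10.3 V; the load pulls it down.)

V_out ≈ 5.02 V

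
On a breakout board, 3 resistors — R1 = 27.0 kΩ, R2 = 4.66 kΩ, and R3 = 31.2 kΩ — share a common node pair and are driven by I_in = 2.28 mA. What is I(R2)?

Conductances: ΣG = 1/27.0 + 1/4.66 + 1/31.2 = 0.2837 (1/kΩ).
Current divider: I(R2) = I_in · G_k/ΣG = 2.28 × (0.2146/0.2837) = 2.28 × 0.7565 = 1.725 mA.

I ≈ 1.72 mA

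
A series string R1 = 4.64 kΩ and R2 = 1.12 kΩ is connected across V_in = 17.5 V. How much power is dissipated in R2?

P ≈ 10.3 mW

Series current I = V_in/ΣR = 17.5/5.760 = 3.038 mA.
V(R2) = I·R = 3.403 V; P = V·I = 3.403 × 3.038 = 10.34 mW.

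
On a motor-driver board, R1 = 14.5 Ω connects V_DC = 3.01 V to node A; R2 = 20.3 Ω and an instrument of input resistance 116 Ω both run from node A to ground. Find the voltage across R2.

V_out ≈ 1.64 V

R2 ‖ R_L = (20.3 × 116)/(20.3 + 116) = 17.28 Ω.
Now apply the divider: V_out = 3.01 × 0.5437 = 1.637 V.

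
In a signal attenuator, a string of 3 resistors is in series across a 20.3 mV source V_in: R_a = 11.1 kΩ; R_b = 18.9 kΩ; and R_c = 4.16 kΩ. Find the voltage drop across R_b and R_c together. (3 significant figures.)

V ≈ 13.7 mV

Series total: ΣR = 11.1 + 18.9 + 4.16 = 34.16 kΩ.
R_{R_b..R_c} = 18.9 + 4.16 = 23.06 kΩ.
Voltage divider: V = V_in · (23.06 / 34.16) = 20.3 × 0.6751 = 13.70 mV.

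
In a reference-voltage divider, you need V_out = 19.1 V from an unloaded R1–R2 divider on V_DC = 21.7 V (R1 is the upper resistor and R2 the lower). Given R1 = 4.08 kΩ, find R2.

R2 ≈ 30.0 kΩ

V_out/V_DC = R2/(R1+R2) = 0.8802.
R2 = R1 · 0.8802/(1 − 0.8802) = 29.97 kΩ.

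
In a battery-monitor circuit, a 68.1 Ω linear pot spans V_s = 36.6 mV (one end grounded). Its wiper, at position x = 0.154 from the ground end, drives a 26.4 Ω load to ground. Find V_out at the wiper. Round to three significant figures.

Lower segment x·R_p = 10.49 Ω; upper segment (1−x)·R_p = 57.61 Ω.
R_L loads the lower segment: effective lower R = 7.506 Ω.
V_out = 36.6 × 7.506/(57.61 + 7.506) = 4.219 mV.

V_out ≈ 4.22 mV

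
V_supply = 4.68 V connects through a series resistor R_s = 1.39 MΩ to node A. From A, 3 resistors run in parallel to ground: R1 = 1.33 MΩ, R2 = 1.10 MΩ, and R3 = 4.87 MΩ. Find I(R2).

Parallel bank: R_p = 1/(1/1.33 + 1/1.10 + 1/4.87) = 0.5358 MΩ.
Node voltage V_A = V_supply · R_p/(R_s + R_p) = 4.68 × 0.2782 = 1.302 V.
I(R2) = V_A / R2 = 1.302/1.10 = 1.184 µA.

I ≈ 1.18 µA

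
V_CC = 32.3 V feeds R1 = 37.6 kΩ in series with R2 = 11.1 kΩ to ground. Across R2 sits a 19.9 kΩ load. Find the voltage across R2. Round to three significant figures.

V_out ≈ 5.15 V

The load sits in parallel with R2, giving an effective lower resistance R2' = R2·R_L/(R2+R_L) = 7.125 kΩ.
Voltage divider with the loaded lower leg: V_out = 32.3 × 7.125/(37.6 + 7.125) = 32.3 × 0.1593 = 5.146 V.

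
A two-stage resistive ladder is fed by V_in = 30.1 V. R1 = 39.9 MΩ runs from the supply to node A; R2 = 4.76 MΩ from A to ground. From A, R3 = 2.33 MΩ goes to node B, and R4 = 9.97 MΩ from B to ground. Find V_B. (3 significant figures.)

Looking into the second stage from A: R3 + R4 = 12.30 MΩ appears in parallel with R2.
R2 ‖ (R3+R4) = 3.432 MΩ.
So V_A = 30.1 × 0.07920 = 2.384 V.
V_B = V_A × 0.8106 = 1.932 V.

V_B ≈ 1.93 V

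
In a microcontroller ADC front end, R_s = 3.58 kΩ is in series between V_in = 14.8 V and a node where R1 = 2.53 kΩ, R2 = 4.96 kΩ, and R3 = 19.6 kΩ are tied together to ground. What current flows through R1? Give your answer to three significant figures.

Combine the parallel branches: R_p = (1/2.53 + 1/4.96 + 1/19.6)⁻¹ = 1.543 kΩ.
V_A by voltage divider: V_A = 14.8 × 1.543/(3.58 + 1.543) = 4.459 V.
I(R1) = V_A / R1 = 4.459/2.53 = 1.762 mA.
(Equivalently: I_total = 2.889 mA, then current-divider fraction G_k/ΣG = 0.6101.)

I ≈ 1.76 mA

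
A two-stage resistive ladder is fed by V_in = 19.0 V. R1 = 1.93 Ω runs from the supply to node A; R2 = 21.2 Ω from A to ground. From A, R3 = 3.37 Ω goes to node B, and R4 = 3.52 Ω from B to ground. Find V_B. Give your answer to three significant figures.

V_B ≈ 7.08 V

The second stage (R3 + R4 = 6.890 Ω) loads node A in parallel with R2.
R2 ‖ (R3+R4) = 5.200 Ω.
V_A = 19.0 × 5.200/(1.93 + 5.200) = 13.86 V.
Stage 2 is unloaded, so V_B = V_A · R4/(R3+R4) = 13.86 × 3.52/6.890 = 7.079 V.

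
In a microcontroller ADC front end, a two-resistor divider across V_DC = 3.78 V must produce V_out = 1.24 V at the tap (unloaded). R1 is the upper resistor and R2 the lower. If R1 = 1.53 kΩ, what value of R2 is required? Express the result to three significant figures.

V_out/V_DC = R2/(R1+R2) = 0.3280.
Rearranging, R2 = R1·k/(1−k) = 1.53 × 0.4882 = 0.7469 kΩ.

R2 ≈ 0.747 kΩ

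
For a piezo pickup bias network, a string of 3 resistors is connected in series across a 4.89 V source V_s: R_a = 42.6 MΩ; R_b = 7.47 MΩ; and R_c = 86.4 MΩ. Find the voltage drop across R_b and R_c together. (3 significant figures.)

Series total: ΣR = 42.6 + 7.47 + 86.4 = 136.5 MΩ.
R_{R_b..R_c} = 7.47 + 86.4 = 93.87 MΩ.
Voltage divider: V = V_s · (93.87 / 136.5) = 4.89 × 0.6878 = 3.364 V.

V ≈ 3.36 V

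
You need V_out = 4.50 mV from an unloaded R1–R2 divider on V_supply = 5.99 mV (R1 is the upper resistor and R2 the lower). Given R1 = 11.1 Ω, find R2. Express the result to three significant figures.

Required fraction k = V_out/V_supply = 0.7513.
R2 = R1 · 0.7513/(1 − 0.7513) = 33.52 Ω.

R2 ≈ 33.5 Ω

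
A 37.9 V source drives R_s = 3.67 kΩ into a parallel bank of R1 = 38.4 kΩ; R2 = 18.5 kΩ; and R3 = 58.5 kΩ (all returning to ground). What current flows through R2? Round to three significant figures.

Parallel bank: R_p = 1/(1/38.4 + 1/18.5 + 1/58.5) = 10.29 kΩ.
V_A by voltage divider: V_A = 37.9 × 10.29/(3.67 + 10.29) = 27.94 V.
Branch current I = V_A/R2 = 27.94/18.5 = 1.510 mA.
(Equivalently: I_total = 2.715 mA, then current-divider fraction G_k/ΣG = 0.5562.)

I ≈ 1.51 mA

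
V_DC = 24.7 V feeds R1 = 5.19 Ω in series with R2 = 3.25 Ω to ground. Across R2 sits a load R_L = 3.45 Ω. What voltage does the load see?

The load sits in parallel with R2, giving an effective lower resistance R2' = R2·R_L/(R2+R_L) = 1.674 Ω.
Then V_out = V_DC · R2'/(R1 + R2') = 24.7 × 1.674/6.864 = 6.023 V.

V_out ≈ 6.02 V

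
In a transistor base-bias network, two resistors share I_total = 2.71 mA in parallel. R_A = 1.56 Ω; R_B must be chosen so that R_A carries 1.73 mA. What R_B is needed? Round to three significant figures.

The fraction through R_A equals R_B/(R_A+R_B).
1.73/2.71 = R_B/(R_A + R_B) → R_B = R_A · (0.6384)/(1 − 0.6384) = 1.56 × 1.765 = 2.754 Ω.

R_B ≈ 2.75 Ω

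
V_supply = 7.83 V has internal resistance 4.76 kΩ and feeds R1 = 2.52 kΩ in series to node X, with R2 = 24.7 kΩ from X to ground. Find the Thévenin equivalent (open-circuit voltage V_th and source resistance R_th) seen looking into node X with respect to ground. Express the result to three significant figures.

V_th ≈ 6.05 V, R_th ≈ 5.62 kΩ

R1' = 4.76 + 2.52 = 7.280 kΩ (source resistance + R1).
Open-circuit (no load on X): V_th = V_supply · R2/(R1' + R2) = 7.83 × 24.7/(7.280 + 24.7) = 6.048 V.
Looking into X with the source shorted: R_th = R1'·R2/(R1'+R2) = 7.280 × 24.7/31.98 = 5.623 kΩ.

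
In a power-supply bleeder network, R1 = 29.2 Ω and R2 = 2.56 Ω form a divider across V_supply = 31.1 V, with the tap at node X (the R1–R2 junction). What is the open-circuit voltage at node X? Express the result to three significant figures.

V_th is the unloaded tap voltage: V_supply · R2/(R1+R2) = 31.1 × 0.08060 = 2.507 V.

V_th ≈ 2.51 V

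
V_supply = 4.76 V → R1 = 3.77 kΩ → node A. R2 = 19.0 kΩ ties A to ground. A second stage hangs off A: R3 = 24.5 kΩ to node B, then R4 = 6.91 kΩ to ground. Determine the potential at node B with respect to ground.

Node A sees R2 in parallel with the series input of stage 2, R3 + R4 = 31.41 kΩ.
R2 ‖ (R3+R4) = 11.84 kΩ.
V_A = 4.76 × 11.84/(3.77 + 11.84) = 3.610 V.
V_B = V_A × 0.2200 = 0.7942 V.

V_B ≈ 0.794 V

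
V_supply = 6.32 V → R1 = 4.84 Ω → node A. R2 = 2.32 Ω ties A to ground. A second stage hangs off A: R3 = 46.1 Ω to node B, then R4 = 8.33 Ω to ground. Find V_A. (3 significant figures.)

V_A ≈ 1.99 V

Node A sees R2 in parallel with the series input of stage 2, R3 + R4 = 54.43 Ω.
R2 ‖ (R3+R4) = 2.225 Ω.
First divider: V_A = V_supply · 2.225/(4.84 + 2.225) = 1.990 V.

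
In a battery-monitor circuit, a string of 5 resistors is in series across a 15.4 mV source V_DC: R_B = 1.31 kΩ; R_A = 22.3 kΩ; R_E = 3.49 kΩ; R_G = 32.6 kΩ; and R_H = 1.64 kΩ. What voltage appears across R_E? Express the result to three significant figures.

V ≈ 0.876 mV

ΣR = 1.31 + 22.3 + 3.49 + 32.6 + 1.64 = 61.34 kΩ.
V = V_DC · R/ΣR = 15.4 × 0.05690 = 0.8762 mV.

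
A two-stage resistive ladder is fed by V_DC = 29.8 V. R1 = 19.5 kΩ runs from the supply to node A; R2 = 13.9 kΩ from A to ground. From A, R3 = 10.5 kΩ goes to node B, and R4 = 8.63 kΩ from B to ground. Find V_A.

V_A ≈ 8.71 V

Looking into the second stage from A: R3 + R4 = 19.13 kΩ appears in parallel with R2.
R2 ‖ (R3+R4) = 8.050 kΩ.
First divider: V_A = V_DC · 8.050/(19.5 + 8.050) = 8.708 V.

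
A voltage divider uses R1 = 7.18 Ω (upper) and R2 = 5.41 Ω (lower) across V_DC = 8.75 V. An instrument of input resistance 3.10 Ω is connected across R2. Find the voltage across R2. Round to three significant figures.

The load sits in parallel with R2, giving an effective lower resistance R2' = R2·R_L/(R2+R_L) = 1.971 Ω.
Then V_out = V_DC · R2'/(R1 + R2') = 8.75 × 1.971/9.151 = 1.884 V.

V_out ≈ 1.88 V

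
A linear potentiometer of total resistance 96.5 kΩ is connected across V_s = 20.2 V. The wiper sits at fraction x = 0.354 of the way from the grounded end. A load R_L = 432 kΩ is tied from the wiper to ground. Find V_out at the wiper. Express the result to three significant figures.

V_out ≈ 6.80 V

The pot divides into 62.34 kΩ above the wiper and 34.16 kΩ below.
Lower segment in parallel with the load: 34.16 ‖ 432 = 31.66 kΩ.
V_out = 20.2 × 31.66/(62.34 + 31.66) = 6.803 V.
(Unloaded: V_out = x·V_s = 7.15 V.)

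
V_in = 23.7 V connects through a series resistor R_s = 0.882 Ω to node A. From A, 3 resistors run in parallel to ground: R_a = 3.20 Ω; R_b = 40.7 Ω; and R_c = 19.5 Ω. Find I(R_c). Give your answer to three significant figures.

Parallel bank: R_p = 1/(1/3.20 + 1/40.7 + 1/19.5) = 2.575 Ω.
V_A by voltage divider: V_A = 23.7 × 2.575/(0.882 + 2.575) = 17.65 V.
Branch current I = V_A/R_c = 17.65/19.5 = 0.9053 A.
(Check via current divider: I_total = 6.856 A; share G_k/ΣG = 0.1321 → same result.)

I ≈ 0.905 A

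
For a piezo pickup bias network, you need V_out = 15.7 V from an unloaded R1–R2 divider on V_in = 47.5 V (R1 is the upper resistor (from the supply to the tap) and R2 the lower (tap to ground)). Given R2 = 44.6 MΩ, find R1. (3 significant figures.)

R1 ≈ 90.3 MΩ

The divider ratio is R2/(R1+R2) = 15.7/47.5 = 0.3305.
So R1 = R2 · (V_in/V_out − 1) = 44.6 × (47.5/15.7 − 1) = 44.6 × 2.025 = 90.34 MΩ.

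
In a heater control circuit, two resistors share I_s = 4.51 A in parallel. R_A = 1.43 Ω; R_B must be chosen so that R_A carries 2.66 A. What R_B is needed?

R_B ≈ 2.06 Ω

Two-branch current divider: I_A = I_s · R_B/(R_A + R_B).
With f = 0.5898, R_B = R_A · f/(1−f) = 1.43 × 1.438 = 2.056 Ω.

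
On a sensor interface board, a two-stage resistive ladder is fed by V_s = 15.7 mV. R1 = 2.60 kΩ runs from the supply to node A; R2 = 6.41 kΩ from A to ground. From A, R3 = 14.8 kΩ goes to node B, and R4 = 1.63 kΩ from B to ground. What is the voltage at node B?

V_B ≈ 0.996 mV

Node A sees R2 in parallel with the series input of stage 2, R3 + R4 = 16.43 kΩ.
R2 ‖ (R3+R4) = 4.611 kΩ.
So V_A = 15.7 × 0.6394 = 10.04 mV.
Then the unloaded second divider: V_B = V_A × R4/(R3+R4) = 10.04 × 0.09921 = 0.9960 mV.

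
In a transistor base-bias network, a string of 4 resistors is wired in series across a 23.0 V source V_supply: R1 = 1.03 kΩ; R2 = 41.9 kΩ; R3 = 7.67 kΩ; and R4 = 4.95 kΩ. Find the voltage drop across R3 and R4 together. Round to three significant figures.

V ≈ 5.23 V

ΣR = 1.03 + 41.9 + 7.67 + 4.95 = 55.55 kΩ.
R_{R3..R4} = 7.67 + 4.95 = 12.62 kΩ.
By the voltage-divider rule, V = 23.0 × 12.62/55.55 = 5.225 V.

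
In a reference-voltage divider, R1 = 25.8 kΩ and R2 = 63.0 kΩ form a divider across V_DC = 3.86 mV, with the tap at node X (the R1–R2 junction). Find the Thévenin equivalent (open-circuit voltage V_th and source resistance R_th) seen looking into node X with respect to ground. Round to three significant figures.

V_th ≈ 2.74 mV, R_th ≈ 18.3 kΩ

Open-circuit (no load on X): V_th = V_DC · R2/(R1 + R2) = 3.86 × 63.0/(25.80 + 63.0) = 2.739 mV.
Looking into X with the source shorted: R_th = R1·R2/(R1+R2) = 25.80 × 63.0/88.80 = 18.30 kΩ.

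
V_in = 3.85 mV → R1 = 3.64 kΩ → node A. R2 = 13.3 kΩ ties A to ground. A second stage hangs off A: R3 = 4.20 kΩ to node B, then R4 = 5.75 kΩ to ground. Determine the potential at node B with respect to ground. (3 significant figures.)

Node A sees R2 in parallel with the series input of stage 2, R3 + R4 = 9.950 kΩ.
Effective lower resistance at A: R2 ‖ 9.950 = 5.692 kΩ.
V_A = 3.85 × 5.692/(3.64 + 5.692) = 2.348 mV.
Stage 2 is unloaded, so V_B = V_A · R4/(R3+R4) = 2.348 × 5.75/9.950 = 1.357 mV.

V_B ≈ 1.36 mV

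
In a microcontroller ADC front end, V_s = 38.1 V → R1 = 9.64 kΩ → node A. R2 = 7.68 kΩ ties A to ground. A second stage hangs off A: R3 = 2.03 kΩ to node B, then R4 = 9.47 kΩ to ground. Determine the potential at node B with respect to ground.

The second stage (R3 + R4 = 11.50 kΩ) loads node A in parallel with R2.
Effective lower resistance at A: R2 ‖ 11.50 = 4.605 kΩ.
So V_A = 38.1 × 0.3233 = 12.32 V.
Stage 2 is unloaded, so V_B = V_A · R4/(R3+R4) = 12.32 × 9.47/11.50 = 10.14 V.

V_B ≈ 10.1 V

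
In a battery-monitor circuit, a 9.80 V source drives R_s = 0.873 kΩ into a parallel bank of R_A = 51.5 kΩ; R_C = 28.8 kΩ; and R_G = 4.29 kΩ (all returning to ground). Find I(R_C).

I ≈ 0.272 mA

Combine the parallel branches: R_p = (1/51.5 + 1/28.8 + 1/4.29)⁻¹ = 3.481 kΩ.
Node voltage V_A = V_s · R_p/(R_s + R_p) = 9.80 × 0.7995 = 7.835 V.
I(R_C) = V_A / R_C = 7.835/28.8 = 0.2721 mA.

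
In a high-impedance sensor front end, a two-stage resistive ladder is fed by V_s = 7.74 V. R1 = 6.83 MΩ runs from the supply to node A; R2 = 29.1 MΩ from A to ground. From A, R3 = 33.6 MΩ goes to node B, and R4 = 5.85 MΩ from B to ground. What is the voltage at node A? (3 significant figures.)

V_A ≈ 5.50 V

The second stage (R3 + R4 = 39.45 MΩ) loads node A in parallel with R2.
R2 ‖ (R3+R4) = 16.75 MΩ.
V_A = 7.74 × 16.75/(6.83 + 16.75) = 5.498 V.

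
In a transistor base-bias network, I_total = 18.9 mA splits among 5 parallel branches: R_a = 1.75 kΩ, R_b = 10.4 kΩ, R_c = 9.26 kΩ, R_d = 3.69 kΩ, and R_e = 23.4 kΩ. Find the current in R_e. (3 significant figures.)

Total conductance ΣG = 1/1.75 + 1/10.4 + 1/9.26 + 1/3.69 + 1/23.4 = 1.089 (units of 1/kΩ).
By the current-divider rule, I = I_total · G_k/ΣG = 18.9 × 0.03923 = 0.7415 mA.

I ≈ 0.741 mA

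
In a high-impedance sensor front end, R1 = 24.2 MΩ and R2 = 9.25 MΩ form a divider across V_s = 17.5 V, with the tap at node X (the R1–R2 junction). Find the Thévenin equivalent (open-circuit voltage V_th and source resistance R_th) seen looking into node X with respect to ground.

With X open, the divider is unloaded: V_th = 17.5 × 9.25/33.45 = 4.839 V.
Looking into X with the source shorted: R_th = R1·R2/(R1+R2) = 24.20 × 9.25/33.45 = 6.692 MΩ.

V_th ≈ 4.84 V, R_th ≈ 6.69 MΩ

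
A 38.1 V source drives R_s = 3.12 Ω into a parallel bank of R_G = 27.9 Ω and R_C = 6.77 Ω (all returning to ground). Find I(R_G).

Combine the parallel branches: R_p = (1/27.9 + 1/6.77)⁻¹ = 5.448 Ω.
V_A by voltage divider: V_A = 38.1 × 5.448/(3.12 + 5.448) = 24.23 V.
I(R_G) = V_A / R_G = 24.23/27.9 = 0.8683 A.
(Equivalently: I_total = 4.447 A, then current-divider fraction G_k/ΣG = 0.1953.)

I ≈ 0.868 A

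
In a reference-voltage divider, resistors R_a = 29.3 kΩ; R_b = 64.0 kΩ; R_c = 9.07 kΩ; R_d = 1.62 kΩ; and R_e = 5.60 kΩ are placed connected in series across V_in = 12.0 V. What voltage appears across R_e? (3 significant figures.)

V ≈ 0.613 V

Total series resistance ΣR = 29.3 + 64.0 + 9.07 + 1.62 + 5.60 = 109.6 kΩ.
V = V_in · R/ΣR = 12.0 × 0.05110 = 0.6132 V.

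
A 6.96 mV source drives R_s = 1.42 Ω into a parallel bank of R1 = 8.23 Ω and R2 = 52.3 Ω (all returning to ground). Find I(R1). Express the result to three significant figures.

Equivalent of the parallel group: R_p = 7.111 Ω.
Node voltage V_A = V_supply · R_p/(R_s + R_p) = 6.96 × 0.8335 = 5.801 mV.
Branch current I = V_A/R1 = 5.801/8.23 = 0.7049 mA.

I ≈ 0.705 mA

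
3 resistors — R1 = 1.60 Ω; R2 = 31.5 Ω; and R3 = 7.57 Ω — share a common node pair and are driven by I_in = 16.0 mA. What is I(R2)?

ΣG = 1/1.60 + 1/31.5 + 1/7.57 = 0.7888.
R2 takes the fraction G_k/ΣG = 0.03175/0.7888 = 0.04024, so I = 16.0 × 0.04024 = 0.6439 mA.

I ≈ 0.644 mA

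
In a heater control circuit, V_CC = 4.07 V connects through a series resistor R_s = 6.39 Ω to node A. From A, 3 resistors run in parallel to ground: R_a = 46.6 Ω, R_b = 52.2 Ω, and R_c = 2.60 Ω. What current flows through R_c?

Parallel bank: R_p = 1/(1/46.6 + 1/52.2 + 1/2.60) = 2.352 Ω.
V_A by voltage divider: V_A = 4.07 × 2.352/(6.39 + 2.352) = 1.095 V.
I(R_c) = V_A / R_c = 1.095/2.60 = 0.4211 A.

I ≈ 0.421 A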